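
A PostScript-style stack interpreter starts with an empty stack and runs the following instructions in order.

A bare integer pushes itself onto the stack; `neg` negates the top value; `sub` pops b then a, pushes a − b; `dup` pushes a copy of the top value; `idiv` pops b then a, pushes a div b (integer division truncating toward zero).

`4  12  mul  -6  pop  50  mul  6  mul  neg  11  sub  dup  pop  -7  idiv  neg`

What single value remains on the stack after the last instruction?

4    -> 4
12   -> 4 12
mul  -> 48
-6   -> 48 -6
pop  -> 48
50   -> 48 50
mul  -> 2400
6    -> 2400 6
mul  -> 14400
neg  -> -14400
11   -> -14400 11
sub  -> -14411
dup  -> -14411 -14411
pop  -> -14411
-7   -> -14411 -7
idiv -> 2058
neg  -> -2058

-2058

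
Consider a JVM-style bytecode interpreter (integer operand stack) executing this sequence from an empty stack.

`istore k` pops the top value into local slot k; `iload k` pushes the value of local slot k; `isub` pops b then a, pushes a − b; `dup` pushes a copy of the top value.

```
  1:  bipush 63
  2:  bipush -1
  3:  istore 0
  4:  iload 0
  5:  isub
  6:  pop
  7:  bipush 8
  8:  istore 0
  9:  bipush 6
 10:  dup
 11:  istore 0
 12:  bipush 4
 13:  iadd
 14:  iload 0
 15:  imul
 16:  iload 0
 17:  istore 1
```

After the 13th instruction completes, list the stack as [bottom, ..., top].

[10]

bipush 63 -> 63
bipush -1 -> 63 -1
istore 0  -> 63
iload 0   -> 63 -1
isub      -> 64
pop       -> (empty)
bipush 8  -> 8
istore 0  -> (empty)
bipush 6  -> 6
dup       -> 6 6
istore 0  -> 6
bipush 4  -> 6 4
iadd      -> 10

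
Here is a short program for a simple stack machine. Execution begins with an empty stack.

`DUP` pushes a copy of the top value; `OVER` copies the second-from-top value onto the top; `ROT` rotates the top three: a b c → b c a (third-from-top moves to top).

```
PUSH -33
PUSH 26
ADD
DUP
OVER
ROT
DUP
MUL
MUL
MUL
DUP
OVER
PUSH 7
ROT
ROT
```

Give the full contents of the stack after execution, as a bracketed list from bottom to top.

[2401, 7, 2401, 2401]

PUSH -33 -> [-33]
PUSH 26  -> [-33, 26]
ADD      -> [-7]
DUP      -> [-7, -7]
OVER     -> [-7, -7, -7]
ROT      -> [-7, -7, -7]
DUP      -> [-7, -7, -7, -7]
MUL      -> [-7, -7, 49]
MUL      -> [-7, -343]
MUL      -> [2401]
DUP      -> [2401, 2401]
OVER     -> [2401, 2401, 2401]
PUSH 7   -> [2401, 2401, 2401, 7]
ROT      -> [2401, 2401, 7, 2401]
ROT      -> [2401, 7, 2401, 2401]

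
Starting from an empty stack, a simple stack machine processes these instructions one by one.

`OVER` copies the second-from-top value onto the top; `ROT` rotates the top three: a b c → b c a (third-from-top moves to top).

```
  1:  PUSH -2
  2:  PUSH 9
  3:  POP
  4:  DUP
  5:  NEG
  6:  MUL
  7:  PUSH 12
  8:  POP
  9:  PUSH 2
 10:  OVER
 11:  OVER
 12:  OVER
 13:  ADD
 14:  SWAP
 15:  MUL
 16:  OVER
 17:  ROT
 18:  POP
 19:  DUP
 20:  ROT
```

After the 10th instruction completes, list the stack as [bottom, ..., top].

PUSH -2 → [-2]
PUSH 9  → [-2, 9]
POP     → [-2]
DUP     → [-2, -2]
NEG     → [-2, 2]
MUL     → [-4]
PUSH 12 → [-4, 12]
POP     → [-4]
PUSH 2  → [-4, 2]
OVER    → [-4, 2, -4]

[-4, 2, -4]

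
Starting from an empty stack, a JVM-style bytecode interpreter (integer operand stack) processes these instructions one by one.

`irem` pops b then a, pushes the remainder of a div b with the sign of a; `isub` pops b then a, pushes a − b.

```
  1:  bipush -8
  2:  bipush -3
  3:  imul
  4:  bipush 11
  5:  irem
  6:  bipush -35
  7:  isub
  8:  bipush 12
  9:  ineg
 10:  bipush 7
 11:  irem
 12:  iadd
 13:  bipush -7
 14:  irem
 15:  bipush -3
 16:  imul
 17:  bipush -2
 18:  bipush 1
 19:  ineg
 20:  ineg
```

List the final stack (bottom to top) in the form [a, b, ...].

[-12, -2, 1]

bipush -8  → -8
bipush -3  → -8 -3
imul       → 24
bipush 11  → 24 11
irem       → 2
bipush -35 → 2 -35
isub       → 37
bipush 12  → 37 12
ineg       → 37 -12
bipush 7   → 37 -12 7
irem       → 37 -5
iadd       → 32
bipush -7  → 32 -7
irem       → 4
bipush -3  → 4 -3
imul       → -12
bipush -2  → -12 -2
bipush 1   → -12 -2 1
ineg       → -12 -2 -1
ineg       → -12 -2 1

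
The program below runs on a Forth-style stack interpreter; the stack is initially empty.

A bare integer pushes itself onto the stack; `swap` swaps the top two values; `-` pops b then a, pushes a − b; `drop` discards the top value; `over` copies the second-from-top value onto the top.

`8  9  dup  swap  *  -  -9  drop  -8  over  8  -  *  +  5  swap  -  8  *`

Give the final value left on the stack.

8    → 8
9    → 8 9
dup  → 8 9 9
swap → 8 9 9
*    → 8 81
-    → -73
-9   → -73 -9
drop → -73
-8   → -73 -8
over → -73 -8 -73
8    → -73 -8 -73 8
-    → -73 -8 -81
*    → -73 648
+    → 575
5    → 575 5
swap → 5 575
-    → -570
8    → -570 8
*    → -4560

-4560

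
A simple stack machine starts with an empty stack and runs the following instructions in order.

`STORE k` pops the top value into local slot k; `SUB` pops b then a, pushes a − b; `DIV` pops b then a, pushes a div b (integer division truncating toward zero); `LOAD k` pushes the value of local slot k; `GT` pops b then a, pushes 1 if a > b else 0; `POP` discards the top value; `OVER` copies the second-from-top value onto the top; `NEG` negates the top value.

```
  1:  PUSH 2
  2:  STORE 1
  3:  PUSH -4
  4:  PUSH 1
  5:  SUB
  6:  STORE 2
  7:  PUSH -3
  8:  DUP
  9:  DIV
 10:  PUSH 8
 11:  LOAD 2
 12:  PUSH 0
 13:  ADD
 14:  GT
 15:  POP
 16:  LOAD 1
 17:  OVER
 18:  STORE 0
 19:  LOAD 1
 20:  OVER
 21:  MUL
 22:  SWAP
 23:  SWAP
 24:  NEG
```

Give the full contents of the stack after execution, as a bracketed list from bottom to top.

PUSH 2   [2]
STORE 1  []
PUSH -4  [-4]
PUSH 1   [-4, 1]
SUB      [-5]
STORE 2  []
PUSH -3  [-3]
DUP      [-3, -3]
DIV      [1]
PUSH 8   [1, 8]
LOAD 2   [1, 8, -5]
PUSH 0   [1, 8, -5, 0]
ADD      [1, 8, -5]
GT       [1, 1]
POP      [1]
LOAD 1   [1, 2]
OVER     [1, 2, 1]
STORE 0  [1, 2]
LOAD 1   [1, 2, 2]
OVER     [1, 2, 2, 2]
MUL      [1, 2, 4]
SWAP     [1, 4, 2]
SWAP     [1, 2, 4]
NEG      [1, 2, -4]

[1, 2, -4]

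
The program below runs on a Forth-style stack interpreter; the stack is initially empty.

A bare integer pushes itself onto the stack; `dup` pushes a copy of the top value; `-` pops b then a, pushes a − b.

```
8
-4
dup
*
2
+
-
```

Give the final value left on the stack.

8    8
-4   8 -4
dup  8 -4 -4
*    8 16
2    8 16 2
+    8 18
-    -10

-10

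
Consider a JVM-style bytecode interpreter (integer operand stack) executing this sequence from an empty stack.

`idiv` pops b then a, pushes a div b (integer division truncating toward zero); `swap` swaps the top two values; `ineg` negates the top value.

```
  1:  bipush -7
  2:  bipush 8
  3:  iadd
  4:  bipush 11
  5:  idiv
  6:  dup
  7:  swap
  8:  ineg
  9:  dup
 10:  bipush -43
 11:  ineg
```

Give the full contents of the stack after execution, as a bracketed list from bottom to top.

bipush -7  → -7
bipush 8   → -7 8
iadd       → 1
bipush 11  → 1 11
idiv       → 0
dup        → 0 0
swap       → 0 0
ineg       → 0 0
dup        → 0 0 0
bipush -43 → 0 0 0 -43
ineg       → 0 0 0 43

[0, 0, 0, 43]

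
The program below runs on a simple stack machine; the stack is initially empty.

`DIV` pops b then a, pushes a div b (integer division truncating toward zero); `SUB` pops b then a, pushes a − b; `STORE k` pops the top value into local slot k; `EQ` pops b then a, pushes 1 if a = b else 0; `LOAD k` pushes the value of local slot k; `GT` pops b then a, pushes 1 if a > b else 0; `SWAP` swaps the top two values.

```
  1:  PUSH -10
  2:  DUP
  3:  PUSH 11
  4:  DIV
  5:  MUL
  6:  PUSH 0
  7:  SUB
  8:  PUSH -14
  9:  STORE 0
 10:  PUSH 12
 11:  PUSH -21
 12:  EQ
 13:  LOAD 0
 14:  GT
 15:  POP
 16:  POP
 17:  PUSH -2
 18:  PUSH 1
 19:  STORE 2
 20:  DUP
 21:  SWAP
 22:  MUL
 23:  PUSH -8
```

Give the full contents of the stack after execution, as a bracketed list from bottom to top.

[4, -8]

PUSH -10 : -10
DUP      : -10 -10
PUSH 11  : -10 -10 11
DIV      : -10 0
MUL      : 0
PUSH 0   : 0 0
SUB      : 0
PUSH -14 : 0 -14
STORE 0  : 0
PUSH 12  : 0 12
PUSH -21 : 0 12 -21
EQ       : 0 0
LOAD 0   : 0 0 -14
GT       : 0 1
POP      : 0
POP      : (empty)
PUSH -2  : -2
PUSH 1   : -2 1
STORE 2  : -2
DUP      : -2 -2
SWAP     : -2 -2
MUL      : 4
PUSH -8  : 4 -8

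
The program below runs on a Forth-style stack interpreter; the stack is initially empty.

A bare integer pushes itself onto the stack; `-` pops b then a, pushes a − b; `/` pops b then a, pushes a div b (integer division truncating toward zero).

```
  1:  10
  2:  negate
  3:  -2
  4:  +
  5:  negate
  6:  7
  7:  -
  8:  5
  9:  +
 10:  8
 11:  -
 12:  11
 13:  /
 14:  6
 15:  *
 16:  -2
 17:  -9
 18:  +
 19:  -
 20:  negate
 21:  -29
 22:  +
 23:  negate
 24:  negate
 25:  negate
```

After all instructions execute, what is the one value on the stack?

40

10     -> 10
negate -> -10
-2     -> -10 -2
+      -> -12
negate -> 12
7      -> 12 7
-      -> 5
5      -> 5 5
+      -> 10
8      -> 10 8
-      -> 2
11     -> 2 11
/      -> 0
6      -> 0 6
*      -> 0
-2     -> 0 -2
-9     -> 0 -2 -9
+      -> 0 -11
-      -> 11
negate -> -11
-29    -> -11 -29
+      -> -40
negate -> 40
negate -> -40
negate -> 40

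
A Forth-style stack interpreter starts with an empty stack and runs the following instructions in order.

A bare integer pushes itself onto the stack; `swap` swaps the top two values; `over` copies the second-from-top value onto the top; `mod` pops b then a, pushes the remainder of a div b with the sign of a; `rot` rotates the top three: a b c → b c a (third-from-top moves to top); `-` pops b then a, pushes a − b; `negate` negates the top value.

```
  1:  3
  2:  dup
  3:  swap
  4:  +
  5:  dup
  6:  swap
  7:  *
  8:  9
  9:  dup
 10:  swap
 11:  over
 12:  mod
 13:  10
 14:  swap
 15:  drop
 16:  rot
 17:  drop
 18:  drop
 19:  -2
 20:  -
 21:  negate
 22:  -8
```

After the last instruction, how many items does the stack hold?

3      -> [3]
dup    -> [3, 3]
swap   -> [3, 3]
+      -> [6]
dup    -> [6, 6]
swap   -> [6, 6]
*      -> [36]
9      -> [36, 9]
dup    -> [36, 9, 9]
swap   -> [36, 9, 9]
over   -> [36, 9, 9, 9]
mod    -> [36, 9, 0]
10     -> [36, 9, 0, 10]
swap   -> [36, 9, 10, 0]
drop   -> [36, 9, 10]
rot    -> [9, 10, 36]
drop   -> [9, 10]
drop   -> [9]
-2     -> [9, -2]
-      -> [11]
negate -> [-11]
-8     -> [-11, -8]

2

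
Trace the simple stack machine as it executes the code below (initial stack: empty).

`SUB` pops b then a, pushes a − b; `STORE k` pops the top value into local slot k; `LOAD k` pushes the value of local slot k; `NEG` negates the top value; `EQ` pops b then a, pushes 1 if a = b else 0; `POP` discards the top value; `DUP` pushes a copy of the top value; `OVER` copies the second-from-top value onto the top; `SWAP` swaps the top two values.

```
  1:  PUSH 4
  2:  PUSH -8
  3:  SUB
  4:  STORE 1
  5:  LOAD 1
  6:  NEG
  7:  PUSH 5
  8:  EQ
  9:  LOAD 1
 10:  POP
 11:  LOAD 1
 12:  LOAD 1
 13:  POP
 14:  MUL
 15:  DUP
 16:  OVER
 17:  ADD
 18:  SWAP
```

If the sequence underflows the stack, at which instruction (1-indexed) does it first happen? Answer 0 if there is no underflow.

0

PUSH 4   4
PUSH -8  4 -8
SUB      12
STORE 1  (empty)
LOAD 1   12
NEG      -12
PUSH 5   -12 5
EQ       0
LOAD 1   0 12
POP      0
LOAD 1   0 12
LOAD 1   0 12 12
POP      0 12
MUL      0
DUP      0 0
OVER     0 0 0
ADD      0 0
SWAP     0 0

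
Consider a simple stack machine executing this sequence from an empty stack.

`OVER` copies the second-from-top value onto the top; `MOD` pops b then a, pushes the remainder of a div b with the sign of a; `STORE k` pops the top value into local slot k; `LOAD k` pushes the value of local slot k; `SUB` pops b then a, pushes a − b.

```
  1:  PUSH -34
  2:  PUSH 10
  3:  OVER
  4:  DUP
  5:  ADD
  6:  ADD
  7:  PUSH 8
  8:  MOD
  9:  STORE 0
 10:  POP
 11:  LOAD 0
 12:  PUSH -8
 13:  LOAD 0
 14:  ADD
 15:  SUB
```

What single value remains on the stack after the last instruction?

8

PUSH -34  -34
PUSH 10   -34 10
OVER      -34 10 -34
DUP       -34 10 -34 -34
ADD       -34 10 -68
ADD       -34 -58
PUSH 8    -34 -58 8
MOD       -34 -2
STORE 0   -34
POP       (empty)
LOAD 0    -2
PUSH -8   -2 -8
LOAD 0    -2 -8 -2
ADD       -2 -10
SUB       8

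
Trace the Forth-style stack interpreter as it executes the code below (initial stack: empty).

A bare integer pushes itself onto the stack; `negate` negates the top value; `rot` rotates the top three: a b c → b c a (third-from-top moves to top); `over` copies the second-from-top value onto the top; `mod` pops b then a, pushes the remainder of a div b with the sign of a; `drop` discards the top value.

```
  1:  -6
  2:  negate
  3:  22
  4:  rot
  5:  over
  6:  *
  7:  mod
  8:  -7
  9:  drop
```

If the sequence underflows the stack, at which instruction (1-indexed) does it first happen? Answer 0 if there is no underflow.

-6     : -6
negate : 6
22     : 6 22
rot  — needs 3 operands, stack has 2 → underflow

4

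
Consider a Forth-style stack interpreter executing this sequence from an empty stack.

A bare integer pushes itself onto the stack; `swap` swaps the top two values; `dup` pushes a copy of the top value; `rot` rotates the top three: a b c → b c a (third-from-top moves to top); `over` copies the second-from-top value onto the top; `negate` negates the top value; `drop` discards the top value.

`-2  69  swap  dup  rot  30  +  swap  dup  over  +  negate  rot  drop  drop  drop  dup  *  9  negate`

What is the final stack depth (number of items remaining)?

-2     → -2
69     → -2 69
swap   → 69 -2
dup    → 69 -2 -2
rot    → -2 -2 69
30     → -2 -2 69 30
+      → -2 -2 99
swap   → -2 99 -2
dup    → -2 99 -2 -2
over   → -2 99 -2 -2 -2
+      → -2 99 -2 -4
negate → -2 99 -2 4
rot    → -2 -2 4 99
drop   → -2 -2 4
drop   → -2 -2
drop   → -2
dup    → -2 -2
*      → 4
9      → 4 9
negate → 4 -9

2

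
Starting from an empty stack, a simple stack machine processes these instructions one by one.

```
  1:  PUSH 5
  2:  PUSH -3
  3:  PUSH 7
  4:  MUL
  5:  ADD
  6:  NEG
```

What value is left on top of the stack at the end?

PUSH 5   5
PUSH -3  5 -3
PUSH 7   5 -3 7
MUL      5 -21
ADD      -16
NEG      16

16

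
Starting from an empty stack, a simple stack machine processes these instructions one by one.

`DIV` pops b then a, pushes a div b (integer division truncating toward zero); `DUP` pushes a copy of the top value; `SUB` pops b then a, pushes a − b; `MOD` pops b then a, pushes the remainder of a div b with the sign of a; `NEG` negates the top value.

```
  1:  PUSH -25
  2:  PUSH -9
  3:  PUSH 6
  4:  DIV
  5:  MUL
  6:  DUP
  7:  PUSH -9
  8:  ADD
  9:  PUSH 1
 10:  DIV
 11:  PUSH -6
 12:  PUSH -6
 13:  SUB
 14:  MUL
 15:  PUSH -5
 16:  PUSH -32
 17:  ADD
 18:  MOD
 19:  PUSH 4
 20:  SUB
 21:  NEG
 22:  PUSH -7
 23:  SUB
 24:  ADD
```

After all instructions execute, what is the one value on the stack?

36

PUSH -25 -> -25
PUSH -9  -> -25 -9
PUSH 6   -> -25 -9 6
DIV      -> -25 -1
MUL      -> 25
DUP      -> 25 25
PUSH -9  -> 25 25 -9
ADD      -> 25 16
PUSH 1   -> 25 16 1
DIV      -> 25 16
PUSH -6  -> 25 16 -6
PUSH -6  -> 25 16 -6 -6
SUB      -> 25 16 0
MUL      -> 25 0
PUSH -5  -> 25 0 -5
PUSH -32 -> 25 0 -5 -32
ADD      -> 25 0 -37
MOD      -> 25 0
PUSH 4   -> 25 0 4
SUB      -> 25 -4
NEG      -> 25 4
PUSH -7  -> 25 4 -7
SUB      -> 25 11
ADD      -> 36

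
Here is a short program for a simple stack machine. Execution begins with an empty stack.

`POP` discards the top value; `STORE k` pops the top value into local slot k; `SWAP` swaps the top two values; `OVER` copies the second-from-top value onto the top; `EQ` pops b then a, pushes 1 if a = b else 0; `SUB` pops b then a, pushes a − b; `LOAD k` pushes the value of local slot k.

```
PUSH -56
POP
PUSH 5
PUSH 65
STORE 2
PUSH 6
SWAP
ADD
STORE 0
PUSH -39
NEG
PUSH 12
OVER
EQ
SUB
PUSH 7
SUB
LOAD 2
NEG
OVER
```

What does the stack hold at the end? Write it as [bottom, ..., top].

PUSH -56  [-56]
POP       []
PUSH 5    [5]
PUSH 65   [5, 65]
STORE 2   [5]
PUSH 6    [5, 6]
SWAP      [6, 5]
ADD       [11]
STORE 0   []
PUSH -39  [-39]
NEG       [39]
PUSH 12   [39, 12]
OVER      [39, 12, 39]
EQ        [39, 0]
SUB       [39]
PUSH 7    [39, 7]
SUB       [32]
LOAD 2    [32, 65]
NEG       [32, -65]
OVER      [32, -65, 32]

[32, -65, 32]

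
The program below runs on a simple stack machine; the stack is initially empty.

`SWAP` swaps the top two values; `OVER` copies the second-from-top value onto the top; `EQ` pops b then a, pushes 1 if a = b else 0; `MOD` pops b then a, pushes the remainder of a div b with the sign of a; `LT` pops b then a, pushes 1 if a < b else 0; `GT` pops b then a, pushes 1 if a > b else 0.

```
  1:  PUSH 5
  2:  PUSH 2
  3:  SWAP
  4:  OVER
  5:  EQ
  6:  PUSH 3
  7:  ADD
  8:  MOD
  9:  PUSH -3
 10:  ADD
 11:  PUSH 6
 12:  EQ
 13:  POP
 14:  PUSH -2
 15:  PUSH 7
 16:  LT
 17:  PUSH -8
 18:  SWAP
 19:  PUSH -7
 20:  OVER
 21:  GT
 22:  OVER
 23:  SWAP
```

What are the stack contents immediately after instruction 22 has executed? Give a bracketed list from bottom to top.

PUSH 5   [5]
PUSH 2   [5, 2]
SWAP     [2, 5]
OVER     [2, 5, 2]
EQ       [2, 0]
PUSH 3   [2, 0, 3]
ADD      [2, 3]
MOD      [2]
PUSH -3  [2, -3]
ADD      [-1]
PUSH 6   [-1, 6]
EQ       [0]
POP      []
PUSH -2  [-2]
PUSH 7   [-2, 7]
LT       [1]
PUSH -8  [1, -8]
SWAP     [-8, 1]
PUSH -7  [-8, 1, -7]
OVER     [-8, 1, -7, 1]
GT       [-8, 1, 0]
OVER     [-8, 1, 0, 1]

[-8, 1, 0, 1]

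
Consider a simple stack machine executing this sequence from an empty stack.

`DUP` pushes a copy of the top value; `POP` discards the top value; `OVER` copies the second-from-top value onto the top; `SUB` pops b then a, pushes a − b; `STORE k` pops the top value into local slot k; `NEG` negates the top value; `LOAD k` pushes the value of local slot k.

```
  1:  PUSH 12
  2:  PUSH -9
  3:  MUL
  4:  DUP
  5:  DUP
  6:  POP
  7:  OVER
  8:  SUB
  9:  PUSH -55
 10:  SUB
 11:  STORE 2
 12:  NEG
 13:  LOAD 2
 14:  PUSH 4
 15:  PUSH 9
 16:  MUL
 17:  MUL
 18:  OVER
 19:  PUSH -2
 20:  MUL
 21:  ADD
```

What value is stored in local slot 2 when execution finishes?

55

PUSH 12  : [12]
PUSH -9  : [12, -9]
MUL      : [-108]
DUP      : [-108, -108]
DUP      : [-108, -108, -108]
POP      : [-108, -108]
OVER     : [-108, -108, -108]
SUB      : [-108, 0]
PUSH -55 : [-108, 0, -55]
SUB      : [-108, 55]
STORE 2  : [-108]
NEG      : [108]
LOAD 2   : [108, 55]
PUSH 4   : [108, 55, 4]
PUSH 9   : [108, 55, 4, 9]
MUL      : [108, 55, 36]
MUL      : [108, 1980]
OVER     : [108, 1980, 108]
PUSH -2  : [108, 1980, 108, -2]
MUL      : [108, 1980, -216]
ADD      : [108, 1764]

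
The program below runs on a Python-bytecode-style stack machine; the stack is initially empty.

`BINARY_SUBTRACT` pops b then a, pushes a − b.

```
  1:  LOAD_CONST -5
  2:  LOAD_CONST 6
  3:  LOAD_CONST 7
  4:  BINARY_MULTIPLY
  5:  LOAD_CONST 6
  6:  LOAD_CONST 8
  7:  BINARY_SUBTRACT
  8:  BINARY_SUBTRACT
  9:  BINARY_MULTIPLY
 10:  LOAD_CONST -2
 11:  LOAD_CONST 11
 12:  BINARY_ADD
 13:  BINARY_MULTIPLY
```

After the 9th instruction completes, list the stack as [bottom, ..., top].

[-220]

LOAD_CONST -5   → -5
LOAD_CONST 6    → -5 6
LOAD_CONST 7    → -5 6 7
BINARY_MULTIPLY → -5 42
LOAD_CONST 6    → -5 42 6
LOAD_CONST 8    → -5 42 6 8
BINARY_SUBTRACT → -5 42 -2
BINARY_SUBTRACT → -5 44
BINARY_MULTIPLY → -220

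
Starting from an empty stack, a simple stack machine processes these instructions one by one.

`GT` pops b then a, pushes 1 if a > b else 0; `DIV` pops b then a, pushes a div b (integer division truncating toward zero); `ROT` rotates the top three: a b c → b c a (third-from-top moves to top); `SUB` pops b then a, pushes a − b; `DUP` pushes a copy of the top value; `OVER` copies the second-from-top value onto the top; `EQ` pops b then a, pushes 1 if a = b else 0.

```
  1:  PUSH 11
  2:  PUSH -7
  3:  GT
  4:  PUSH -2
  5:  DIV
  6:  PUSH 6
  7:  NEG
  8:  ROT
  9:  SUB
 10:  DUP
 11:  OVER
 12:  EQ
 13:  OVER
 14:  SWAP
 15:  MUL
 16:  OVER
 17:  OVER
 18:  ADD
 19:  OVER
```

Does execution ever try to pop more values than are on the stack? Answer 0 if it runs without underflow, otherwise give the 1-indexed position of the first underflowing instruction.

PUSH 11 : 11
PUSH -7 : 11 -7
GT      : 1
PUSH -2 : 1 -2
DIV     : 0
PUSH 6  : 0 6
NEG     : 0 -6
ROT  — needs 3 operands, stack has 2 → underflow

8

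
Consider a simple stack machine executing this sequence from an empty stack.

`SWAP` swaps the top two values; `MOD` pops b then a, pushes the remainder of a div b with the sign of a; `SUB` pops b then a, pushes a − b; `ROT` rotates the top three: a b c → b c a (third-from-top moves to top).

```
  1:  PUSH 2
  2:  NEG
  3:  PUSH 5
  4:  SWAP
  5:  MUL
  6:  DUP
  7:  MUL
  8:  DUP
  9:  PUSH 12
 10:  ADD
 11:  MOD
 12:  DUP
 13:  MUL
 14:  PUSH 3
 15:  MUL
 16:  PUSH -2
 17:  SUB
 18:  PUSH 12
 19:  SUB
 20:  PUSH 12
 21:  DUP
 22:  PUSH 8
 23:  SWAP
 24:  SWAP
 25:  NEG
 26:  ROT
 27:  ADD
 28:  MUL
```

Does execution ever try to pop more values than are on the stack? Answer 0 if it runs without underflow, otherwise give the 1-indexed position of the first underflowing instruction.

0

PUSH 2  : 2
NEG     : -2
PUSH 5  : -2 5
SWAP    : 5 -2
MUL     : -10
DUP     : -10 -10
MUL     : 100
DUP     : 100 100
PUSH 12 : 100 100 12
ADD     : 100 112
MOD     : 100
DUP     : 100 100
MUL     : 10000
PUSH 3  : 10000 3
MUL     : 30000
PUSH -2 : 30000 -2
SUB     : 30002
PUSH 12 : 30002 12
SUB     : 29990
PUSH 12 : 29990 12
DUP     : 29990 12 12
PUSH 8  : 29990 12 12 8
SWAP    : 29990 12 8 12
SWAP    : 29990 12 12 8
NEG     : 29990 12 12 -8
ROT     : 29990 12 -8 12
ADD     : 29990 12 4
MUL     : 29990 48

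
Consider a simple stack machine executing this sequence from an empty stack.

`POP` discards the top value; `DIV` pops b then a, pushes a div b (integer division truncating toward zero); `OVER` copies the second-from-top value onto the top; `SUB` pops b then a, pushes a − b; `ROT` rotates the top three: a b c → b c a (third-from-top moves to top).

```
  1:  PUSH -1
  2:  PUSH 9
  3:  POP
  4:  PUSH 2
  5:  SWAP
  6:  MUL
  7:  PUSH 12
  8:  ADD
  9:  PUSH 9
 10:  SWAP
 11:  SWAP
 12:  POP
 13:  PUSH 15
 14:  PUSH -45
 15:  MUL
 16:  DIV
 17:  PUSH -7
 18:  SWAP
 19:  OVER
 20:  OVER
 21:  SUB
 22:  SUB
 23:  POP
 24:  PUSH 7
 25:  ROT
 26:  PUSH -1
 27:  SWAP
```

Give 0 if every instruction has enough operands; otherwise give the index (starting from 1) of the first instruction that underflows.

PUSH -1  -> [-1]
PUSH 9   -> [-1, 9]
POP      -> [-1]
PUSH 2   -> [-1, 2]
SWAP     -> [2, -1]
MUL      -> [-2]
PUSH 12  -> [-2, 12]
ADD      -> [10]
PUSH 9   -> [10, 9]
SWAP     -> [9, 10]
SWAP     -> [10, 9]
POP      -> [10]
PUSH 15  -> [10, 15]
PUSH -45 -> [10, 15, -45]
MUL      -> [10, -675]
DIV      -> [0]
PUSH -7  -> [0, -7]
SWAP     -> [-7, 0]
OVER     -> [-7, 0, -7]
OVER     -> [-7, 0, -7, 0]
SUB      -> [-7, 0, -7]
SUB      -> [-7, 7]
POP      -> [-7]
PUSH 7   -> [-7, 7]
ROT  — needs 3 operands, stack has 2 → underflow

25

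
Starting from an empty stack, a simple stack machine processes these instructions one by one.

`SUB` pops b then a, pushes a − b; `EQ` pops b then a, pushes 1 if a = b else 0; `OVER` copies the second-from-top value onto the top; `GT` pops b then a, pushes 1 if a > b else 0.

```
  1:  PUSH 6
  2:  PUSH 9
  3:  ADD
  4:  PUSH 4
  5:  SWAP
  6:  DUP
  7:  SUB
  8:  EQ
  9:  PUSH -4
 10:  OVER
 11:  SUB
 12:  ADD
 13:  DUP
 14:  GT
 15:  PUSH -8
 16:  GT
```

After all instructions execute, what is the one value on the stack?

1

PUSH 6  -> [6]
PUSH 9  -> [6, 9]
ADD     -> [15]
PUSH 4  -> [15, 4]
SWAP    -> [4, 15]
DUP     -> [4, 15, 15]
SUB     -> [4, 0]
EQ      -> [0]
PUSH -4 -> [0, -4]
OVER    -> [0, -4, 0]
SUB     -> [0, -4]
ADD     -> [-4]
DUP     -> [-4, -4]
GT      -> [0]
PUSH -8 -> [0, -8]
GT      -> [1]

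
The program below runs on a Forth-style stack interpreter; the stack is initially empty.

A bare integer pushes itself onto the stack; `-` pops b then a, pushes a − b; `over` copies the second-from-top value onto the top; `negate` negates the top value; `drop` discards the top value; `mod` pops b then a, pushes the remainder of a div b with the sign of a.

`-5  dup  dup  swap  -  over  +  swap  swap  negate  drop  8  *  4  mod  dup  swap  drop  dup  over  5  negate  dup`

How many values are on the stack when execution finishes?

5

-5     -> [-5]
dup    -> [-5, -5]
dup    -> [-5, -5, -5]
swap   -> [-5, -5, -5]
-      -> [-5, 0]
over   -> [-5, 0, -5]
+      -> [-5, -5]
swap   -> [-5, -5]
swap   -> [-5, -5]
negate -> [-5, 5]
drop   -> [-5]
8      -> [-5, 8]
*      -> [-40]
4      -> [-40, 4]
mod    -> [0]
dup    -> [0, 0]
swap   -> [0, 0]
drop   -> [0]
dup    -> [0, 0]
over   -> [0, 0, 0]
5      -> [0, 0, 0, 5]
negate -> [0, 0, 0, -5]
dup    -> [0, 0, 0, -5, -5]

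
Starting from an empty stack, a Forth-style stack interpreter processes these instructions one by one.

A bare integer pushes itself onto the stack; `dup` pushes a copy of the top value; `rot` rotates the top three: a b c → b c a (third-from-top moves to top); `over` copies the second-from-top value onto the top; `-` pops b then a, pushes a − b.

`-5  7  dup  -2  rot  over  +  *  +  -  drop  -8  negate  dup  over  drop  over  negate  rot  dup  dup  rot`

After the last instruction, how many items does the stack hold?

-5     -> [-5]
7      -> [-5, 7]
dup    -> [-5, 7, 7]
-2     -> [-5, 7, 7, -2]
rot    -> [-5, 7, -2, 7]
over   -> [-5, 7, -2, 7, -2]
+      -> [-5, 7, -2, 5]
*      -> [-5, 7, -10]
+      -> [-5, -3]
-      -> [-2]
drop   -> []
-8     -> [-8]
negate -> [8]
dup    -> [8, 8]
over   -> [8, 8, 8]
drop   -> [8, 8]
over   -> [8, 8, 8]
negate -> [8, 8, -8]
rot    -> [8, -8, 8]
dup    -> [8, -8, 8, 8]
dup    -> [8, -8, 8, 8, 8]
rot    -> [8, -8, 8, 8, 8]

5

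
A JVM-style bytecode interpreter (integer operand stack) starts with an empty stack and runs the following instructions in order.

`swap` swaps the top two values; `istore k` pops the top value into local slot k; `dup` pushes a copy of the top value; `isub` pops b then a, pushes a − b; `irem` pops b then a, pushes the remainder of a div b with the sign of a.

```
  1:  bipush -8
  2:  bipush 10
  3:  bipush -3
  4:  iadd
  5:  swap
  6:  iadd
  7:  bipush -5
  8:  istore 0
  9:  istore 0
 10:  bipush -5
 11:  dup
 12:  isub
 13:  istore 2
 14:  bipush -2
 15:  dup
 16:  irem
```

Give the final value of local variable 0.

-1

bipush -8 : [-8]
bipush 10 : [-8, 10]
bipush -3 : [-8, 10, -3]
iadd      : [-8, 7]
swap      : [7, -8]
iadd      : [-1]
bipush -5 : [-1, -5]
istore 0  : [-1]
istore 0  : []
bipush -5 : [-5]
dup       : [-5, -5]
isub      : [0]
istore 2  : []
bipush -2 : [-2]
dup       : [-2, -2]
irem      : [0]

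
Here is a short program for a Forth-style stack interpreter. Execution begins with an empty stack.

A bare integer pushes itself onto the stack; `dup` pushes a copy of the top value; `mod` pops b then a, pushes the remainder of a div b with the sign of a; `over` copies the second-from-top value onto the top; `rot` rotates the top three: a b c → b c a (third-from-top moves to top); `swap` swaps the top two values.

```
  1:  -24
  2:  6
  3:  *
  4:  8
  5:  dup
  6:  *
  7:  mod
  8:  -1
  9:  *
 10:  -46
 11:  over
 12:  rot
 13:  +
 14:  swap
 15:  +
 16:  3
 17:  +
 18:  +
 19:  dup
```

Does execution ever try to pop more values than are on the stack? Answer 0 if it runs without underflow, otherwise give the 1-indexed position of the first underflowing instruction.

18

-24  -> -24
6    -> -24 6
*    -> -144
8    -> -144 8
dup  -> -144 8 8
*    -> -144 64
mod  -> -16
-1   -> -16 -1
*    -> 16
-46  -> 16 -46
over -> 16 -46 16
rot  -> -46 16 16
+    -> -46 32
swap -> 32 -46
+    -> -14
3    -> -14 3
+    -> -11
+  — needs 2 operands, stack has 1 → underflow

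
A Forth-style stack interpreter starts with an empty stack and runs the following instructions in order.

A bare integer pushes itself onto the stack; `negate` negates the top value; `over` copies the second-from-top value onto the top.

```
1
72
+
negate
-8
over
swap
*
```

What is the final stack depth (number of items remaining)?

1      -> [1]
72     -> [1, 72]
+      -> [73]
negate -> [-73]
-8     -> [-73, -8]
over   -> [-73, -8, -73]
swap   -> [-73, -73, -8]
*      -> [-73, 584]

2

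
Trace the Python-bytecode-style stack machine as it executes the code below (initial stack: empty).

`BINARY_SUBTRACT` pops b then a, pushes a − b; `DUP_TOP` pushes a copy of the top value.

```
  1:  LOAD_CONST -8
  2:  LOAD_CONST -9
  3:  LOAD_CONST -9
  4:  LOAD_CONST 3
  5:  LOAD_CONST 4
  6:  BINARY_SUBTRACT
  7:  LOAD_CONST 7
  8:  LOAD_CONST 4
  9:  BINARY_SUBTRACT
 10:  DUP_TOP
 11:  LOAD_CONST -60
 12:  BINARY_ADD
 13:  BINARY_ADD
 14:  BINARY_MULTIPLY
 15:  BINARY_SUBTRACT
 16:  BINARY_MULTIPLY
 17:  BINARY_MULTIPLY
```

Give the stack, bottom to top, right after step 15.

LOAD_CONST -8   -> -8
LOAD_CONST -9   -> -8 -9
LOAD_CONST -9   -> -8 -9 -9
LOAD_CONST 3    -> -8 -9 -9 3
LOAD_CONST 4    -> -8 -9 -9 3 4
BINARY_SUBTRACT -> -8 -9 -9 -1
LOAD_CONST 7    -> -8 -9 -9 -1 7
LOAD_CONST 4    -> -8 -9 -9 -1 7 4
BINARY_SUBTRACT -> -8 -9 -9 -1 3
DUP_TOP         -> -8 -9 -9 -1 3 3
LOAD_CONST -60  -> -8 -9 -9 -1 3 3 -60
BINARY_ADD      -> -8 -9 -9 -1 3 -57
BINARY_ADD      -> -8 -9 -9 -1 -54
BINARY_MULTIPLY -> -8 -9 -9 54
BINARY_SUBTRACT -> -8 -9 -63

[-8, -9, -63]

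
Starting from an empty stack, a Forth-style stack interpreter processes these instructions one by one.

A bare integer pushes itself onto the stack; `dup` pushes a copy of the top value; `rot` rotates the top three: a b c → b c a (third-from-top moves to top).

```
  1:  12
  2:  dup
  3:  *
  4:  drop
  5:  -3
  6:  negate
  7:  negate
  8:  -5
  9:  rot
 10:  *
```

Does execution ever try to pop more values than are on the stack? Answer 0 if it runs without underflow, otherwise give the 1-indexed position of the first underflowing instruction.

9

12     → 12
dup    → 12 12
*      → 144
drop   → (empty)
-3     → -3
negate → 3
negate → -3
-5     → -3 -5
rot  — needs 3 operands, stack has 2 → underflow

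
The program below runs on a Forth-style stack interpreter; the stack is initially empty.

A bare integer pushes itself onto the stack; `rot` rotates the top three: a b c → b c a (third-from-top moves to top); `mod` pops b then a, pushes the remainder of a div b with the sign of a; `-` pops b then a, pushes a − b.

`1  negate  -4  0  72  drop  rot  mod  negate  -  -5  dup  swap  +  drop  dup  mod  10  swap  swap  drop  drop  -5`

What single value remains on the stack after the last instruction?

-5

1      : 1
negate : -1
-4     : -1 -4
0      : -1 -4 0
72     : -1 -4 0 72
drop   : -1 -4 0
rot    : -4 0 -1
mod    : -4 0
negate : -4 0
-      : -4
-5     : -4 -5
dup    : -4 -5 -5
swap   : -4 -5 -5
+      : -4 -10
drop   : -4
dup    : -4 -4
mod    : 0
10     : 0 10
swap   : 10 0
swap   : 0 10
drop   : 0
drop   : (empty)
-5     : -5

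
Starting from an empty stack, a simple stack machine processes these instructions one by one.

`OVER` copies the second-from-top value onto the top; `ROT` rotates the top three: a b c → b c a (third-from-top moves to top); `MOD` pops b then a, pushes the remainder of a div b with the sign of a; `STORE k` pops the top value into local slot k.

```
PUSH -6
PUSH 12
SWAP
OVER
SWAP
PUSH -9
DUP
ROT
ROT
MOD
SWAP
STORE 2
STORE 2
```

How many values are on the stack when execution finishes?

PUSH -6 : -6
PUSH 12 : -6 12
SWAP    : 12 -6
OVER    : 12 -6 12
SWAP    : 12 12 -6
PUSH -9 : 12 12 -6 -9
DUP     : 12 12 -6 -9 -9
ROT     : 12 12 -9 -9 -6
ROT     : 12 12 -9 -6 -9
MOD     : 12 12 -9 -6
SWAP    : 12 12 -6 -9
STORE 2 : 12 12 -6
STORE 2 : 12 12

2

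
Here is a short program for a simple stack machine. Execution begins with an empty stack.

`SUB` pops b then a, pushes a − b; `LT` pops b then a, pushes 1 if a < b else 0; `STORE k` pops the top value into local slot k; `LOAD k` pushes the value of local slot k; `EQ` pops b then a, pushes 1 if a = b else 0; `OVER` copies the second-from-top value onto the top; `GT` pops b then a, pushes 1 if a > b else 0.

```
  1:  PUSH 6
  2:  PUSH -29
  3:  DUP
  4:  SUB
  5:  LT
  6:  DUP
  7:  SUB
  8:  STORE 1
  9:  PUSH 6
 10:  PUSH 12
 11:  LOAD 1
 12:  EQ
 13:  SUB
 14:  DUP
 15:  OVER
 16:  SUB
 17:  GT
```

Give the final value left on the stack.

PUSH 6   : [6]
PUSH -29 : [6, -29]
DUP      : [6, -29, -29]
SUB      : [6, 0]
LT       : [0]
DUP      : [0, 0]
SUB      : [0]
STORE 1  : []
PUSH 6   : [6]
PUSH 12  : [6, 12]
LOAD 1   : [6, 12, 0]
EQ       : [6, 0]
SUB      : [6]
DUP      : [6, 6]
OVER     : [6, 6, 6]
SUB      : [6, 0]
GT       : [1]

1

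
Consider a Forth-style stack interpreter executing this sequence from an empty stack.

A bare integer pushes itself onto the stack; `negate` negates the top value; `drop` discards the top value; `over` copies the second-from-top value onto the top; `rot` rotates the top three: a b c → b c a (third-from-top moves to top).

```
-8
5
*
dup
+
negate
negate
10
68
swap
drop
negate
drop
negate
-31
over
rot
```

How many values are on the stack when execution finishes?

3

-8     → [-8]
5      → [-8, 5]
*      → [-40]
dup    → [-40, -40]
+      → [-80]
negate → [80]
negate → [-80]
10     → [-80, 10]
68     → [-80, 10, 68]
swap   → [-80, 68, 10]
drop   → [-80, 68]
negate → [-80, -68]
drop   → [-80]
negate → [80]
-31    → [80, -31]
over   → [80, -31, 80]
rot    → [-31, 80, 80]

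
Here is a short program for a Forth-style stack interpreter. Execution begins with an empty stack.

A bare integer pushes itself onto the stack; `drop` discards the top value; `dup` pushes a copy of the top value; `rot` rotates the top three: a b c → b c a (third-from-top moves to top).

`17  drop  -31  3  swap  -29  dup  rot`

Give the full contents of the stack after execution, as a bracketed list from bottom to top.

17   -> 17
drop -> (empty)
-31  -> -31
3    -> -31 3
swap -> 3 -31
-29  -> 3 -31 -29
dup  -> 3 -31 -29 -29
rot  -> 3 -29 -29 -31

[3, -29, -29, -31]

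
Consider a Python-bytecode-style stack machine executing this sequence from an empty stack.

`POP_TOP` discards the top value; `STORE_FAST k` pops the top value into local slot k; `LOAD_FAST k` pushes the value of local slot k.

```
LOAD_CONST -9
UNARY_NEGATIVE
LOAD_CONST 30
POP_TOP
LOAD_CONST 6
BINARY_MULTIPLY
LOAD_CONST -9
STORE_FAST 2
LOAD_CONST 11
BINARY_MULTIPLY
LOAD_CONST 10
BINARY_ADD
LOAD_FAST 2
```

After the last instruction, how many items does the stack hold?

2

LOAD_CONST -9    -9
UNARY_NEGATIVE   9
LOAD_CONST 30    9 30
POP_TOP          9
LOAD_CONST 6     9 6
BINARY_MULTIPLY  54
LOAD_CONST -9    54 -9
STORE_FAST 2     54
LOAD_CONST 11    54 11
BINARY_MULTIPLY  594
LOAD_CONST 10    594 10
BINARY_ADD       604
LOAD_FAST 2      604 -9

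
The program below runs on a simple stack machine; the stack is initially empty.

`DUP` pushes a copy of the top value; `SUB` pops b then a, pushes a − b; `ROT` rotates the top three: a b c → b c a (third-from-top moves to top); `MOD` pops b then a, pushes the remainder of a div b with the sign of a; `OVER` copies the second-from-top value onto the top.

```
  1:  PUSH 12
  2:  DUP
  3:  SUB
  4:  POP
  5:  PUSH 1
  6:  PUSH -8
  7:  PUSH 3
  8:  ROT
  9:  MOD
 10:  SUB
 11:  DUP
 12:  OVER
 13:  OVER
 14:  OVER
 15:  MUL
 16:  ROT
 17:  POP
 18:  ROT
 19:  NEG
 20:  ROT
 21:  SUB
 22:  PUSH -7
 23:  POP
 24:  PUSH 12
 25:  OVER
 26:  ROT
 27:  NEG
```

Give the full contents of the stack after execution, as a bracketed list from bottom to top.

PUSH 12 -> 12
DUP     -> 12 12
SUB     -> 0
POP     -> (empty)
PUSH 1  -> 1
PUSH -8 -> 1 -8
PUSH 3  -> 1 -8 3
ROT     -> -8 3 1
MOD     -> -8 0
SUB     -> -8
DUP     -> -8 -8
OVER    -> -8 -8 -8
OVER    -> -8 -8 -8 -8
OVER    -> -8 -8 -8 -8 -8
MUL     -> -8 -8 -8 64
ROT     -> -8 -8 64 -8
POP     -> -8 -8 64
ROT     -> -8 64 -8
NEG     -> -8 64 8
ROT     -> 64 8 -8
SUB     -> 64 16
PUSH -7 -> 64 16 -7
POP     -> 64 16
PUSH 12 -> 64 16 12
OVER    -> 64 16 12 16
ROT     -> 64 12 16 16
NEG     -> 64 12 16 -16

[64, 12, 16, -16]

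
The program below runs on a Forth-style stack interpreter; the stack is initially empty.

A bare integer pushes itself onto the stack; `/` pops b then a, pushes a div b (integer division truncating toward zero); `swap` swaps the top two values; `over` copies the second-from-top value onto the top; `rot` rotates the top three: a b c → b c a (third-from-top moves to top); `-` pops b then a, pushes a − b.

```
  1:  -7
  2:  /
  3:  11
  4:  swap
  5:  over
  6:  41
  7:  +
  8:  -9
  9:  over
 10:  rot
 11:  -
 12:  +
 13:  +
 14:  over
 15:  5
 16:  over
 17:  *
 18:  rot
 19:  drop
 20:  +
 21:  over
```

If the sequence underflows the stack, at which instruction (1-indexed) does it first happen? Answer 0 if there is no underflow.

2

-7 -> -7
/  — needs 2 operands, stack has 1 → underflow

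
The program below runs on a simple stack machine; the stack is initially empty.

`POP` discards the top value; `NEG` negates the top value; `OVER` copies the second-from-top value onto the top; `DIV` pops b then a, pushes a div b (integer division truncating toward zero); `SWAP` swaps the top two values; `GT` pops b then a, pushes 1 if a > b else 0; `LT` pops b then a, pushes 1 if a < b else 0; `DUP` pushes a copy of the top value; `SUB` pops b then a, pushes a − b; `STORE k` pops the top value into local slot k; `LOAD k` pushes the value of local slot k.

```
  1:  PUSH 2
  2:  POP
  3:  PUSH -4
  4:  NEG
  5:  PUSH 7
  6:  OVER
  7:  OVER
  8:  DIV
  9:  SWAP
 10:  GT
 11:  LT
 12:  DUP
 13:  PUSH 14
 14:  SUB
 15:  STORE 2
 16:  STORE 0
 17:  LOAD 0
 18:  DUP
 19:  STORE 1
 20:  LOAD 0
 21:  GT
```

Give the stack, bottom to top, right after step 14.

PUSH 2  -> [2]
POP     -> []
PUSH -4 -> [-4]
NEG     -> [4]
PUSH 7  -> [4, 7]
OVER    -> [4, 7, 4]
OVER    -> [4, 7, 4, 7]
DIV     -> [4, 7, 0]
SWAP    -> [4, 0, 7]
GT      -> [4, 0]
LT      -> [0]
DUP     -> [0, 0]
PUSH 14 -> [0, 0, 14]
SUB     -> [0, -14]

[0, -14]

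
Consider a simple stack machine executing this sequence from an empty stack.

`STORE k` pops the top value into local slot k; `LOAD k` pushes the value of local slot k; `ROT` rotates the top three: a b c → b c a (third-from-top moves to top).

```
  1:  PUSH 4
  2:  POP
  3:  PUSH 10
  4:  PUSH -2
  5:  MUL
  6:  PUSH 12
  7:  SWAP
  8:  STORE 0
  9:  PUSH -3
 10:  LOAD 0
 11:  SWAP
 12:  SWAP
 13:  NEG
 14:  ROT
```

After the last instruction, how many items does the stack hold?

PUSH 4   [4]
POP      []
PUSH 10  [10]
PUSH -2  [10, -2]
MUL      [-20]
PUSH 12  [-20, 12]
SWAP     [12, -20]
STORE 0  [12]
PUSH -3  [12, -3]
LOAD 0   [12, -3, -20]
SWAP     [12, -20, -3]
SWAP     [12, -3, -20]
NEG      [12, -3, 20]
ROT      [-3, 20, 12]

3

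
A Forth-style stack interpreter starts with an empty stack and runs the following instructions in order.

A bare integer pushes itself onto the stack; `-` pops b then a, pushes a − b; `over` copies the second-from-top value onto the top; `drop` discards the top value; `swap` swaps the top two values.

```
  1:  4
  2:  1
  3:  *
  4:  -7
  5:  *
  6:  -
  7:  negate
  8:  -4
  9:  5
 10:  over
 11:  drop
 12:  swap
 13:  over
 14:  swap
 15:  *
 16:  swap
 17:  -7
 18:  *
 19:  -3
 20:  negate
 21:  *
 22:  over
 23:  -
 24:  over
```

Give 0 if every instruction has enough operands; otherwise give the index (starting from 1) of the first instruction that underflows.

4  → 4
1  → 4 1
*  → 4
-7 → 4 -7
*  → -28
-  — needs 2 operands, stack has 1 → underflow

6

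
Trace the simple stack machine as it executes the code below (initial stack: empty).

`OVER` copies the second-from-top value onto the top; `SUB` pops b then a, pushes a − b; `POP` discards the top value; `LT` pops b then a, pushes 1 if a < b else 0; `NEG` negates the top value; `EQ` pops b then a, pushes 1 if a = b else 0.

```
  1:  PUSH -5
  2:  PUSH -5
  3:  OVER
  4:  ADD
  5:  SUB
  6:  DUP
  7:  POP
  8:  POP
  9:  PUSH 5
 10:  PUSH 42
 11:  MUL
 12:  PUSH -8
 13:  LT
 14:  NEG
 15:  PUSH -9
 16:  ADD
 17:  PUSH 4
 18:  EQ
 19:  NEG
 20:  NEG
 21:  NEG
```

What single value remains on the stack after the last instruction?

PUSH -5 → [-5]
PUSH -5 → [-5, -5]
OVER    → [-5, -5, -5]
ADD     → [-5, -10]
SUB     → [5]
DUP     → [5, 5]
POP     → [5]
POP     → []
PUSH 5  → [5]
PUSH 42 → [5, 42]
MUL     → [210]
PUSH -8 → [210, -8]
LT      → [0]
NEG     → [0]
PUSH -9 → [0, -9]
ADD     → [-9]
PUSH 4  → [-9, 4]
EQ      → [0]
NEG     → [0]
NEG     → [0]
NEG     → [0]

0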